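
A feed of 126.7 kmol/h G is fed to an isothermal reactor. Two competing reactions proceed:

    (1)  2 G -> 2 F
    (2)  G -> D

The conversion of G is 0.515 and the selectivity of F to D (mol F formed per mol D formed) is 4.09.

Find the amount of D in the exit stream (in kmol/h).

12.8 kmol/h

Conversion of G: G consumed = 0.515 × 126.7 = 65.25 kmol/h = 2ξ₁ + 1ξ₂.
Selectivity: 2ξ₁ / (1ξ₂) = 4.09 → ξ₁ = 2.045 ξ₂.
Substitute: (2·2.045 + 1) ξ₂ = 65.25 → ξ₂ = 12.82 kmol/h, ξ₁ = 26.22 kmol/h.
Outlet amounts (n = n₀ + Σ ν·ξ):
  G: 126.7 − 2(26.22) − 1(12.82) = 61.45
  F: 0 + 2(26.22) = 52.43
  D: 0 + 1(12.82) = 12.82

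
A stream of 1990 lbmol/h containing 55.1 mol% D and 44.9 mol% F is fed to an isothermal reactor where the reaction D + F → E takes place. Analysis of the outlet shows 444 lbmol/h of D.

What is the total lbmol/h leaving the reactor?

For D: n = n₀ − 1ξ → 444 = 1096 − 1ξ, giving ξ = 652.5 lbmol/h.
Outlet amounts (n = n₀ + ν ξ):
  D: 1096 − 1(652.5) = 444
  F: 893.5 − 1(652.5) = 241
  E: 0 + 1(652.5) = 652.5
Total out = 444 + 241 + 652.5 = 1338 lbmol/h.

1340 lbmol/h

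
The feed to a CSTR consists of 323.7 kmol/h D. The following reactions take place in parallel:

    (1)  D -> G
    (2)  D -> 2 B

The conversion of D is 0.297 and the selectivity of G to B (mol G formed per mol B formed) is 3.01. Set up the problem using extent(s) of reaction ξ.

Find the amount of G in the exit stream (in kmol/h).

82.4 kmol/h

Conversion of D: D consumed = 0.297 × 323.7 = 96.14 kmol/h = 1ξ₁ + 1ξ₂.
Selectivity: 1ξ₁ / (2ξ₂) = 3.01 → ξ₁ = 6.02 ξ₂.
Substitute: (1·6.02 + 1) ξ₂ = 96.14 → ξ₂ = 13.7 kmol/h, ξ₁ = 82.44 kmol/h.
Outlet amounts (n = n₀ + Σ ν·ξ):
  D: 323.7 − 1(82.44) − 1(13.7) = 227.6
  G: 0 + 1(82.44) = 82.44
  B: 0 + 2(13.7) = 27.39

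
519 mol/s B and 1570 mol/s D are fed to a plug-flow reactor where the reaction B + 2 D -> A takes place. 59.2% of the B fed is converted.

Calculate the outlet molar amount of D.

956 mol/s

B reacted = 0.592 × 519 = 307.2 mol/s; ν_B = −1, so ξ = 307.2/1 = 307.2 mol/s.
Outlet amounts (n = n₀ + ν ξ):
  B: 519 − 1(307.2) = 211.8
  D: 1570 − 2(307.2) = 955.5
  A: 0 + 1(307.2) = 307.2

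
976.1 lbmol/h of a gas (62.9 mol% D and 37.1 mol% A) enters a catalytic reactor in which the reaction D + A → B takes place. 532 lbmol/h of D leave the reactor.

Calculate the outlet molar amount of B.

82 lbmol/h

For D: n = n₀ − 1ξ → 532 = 614 − 1ξ, giving ξ = 81.97 lbmol/h.
Outlet amounts (n = n₀ + ν ξ):
  D: 614 − 1(81.97) = 532
  A: 362.1 − 1(81.97) = 280.2
  B: 0 + 1(81.97) = 81.97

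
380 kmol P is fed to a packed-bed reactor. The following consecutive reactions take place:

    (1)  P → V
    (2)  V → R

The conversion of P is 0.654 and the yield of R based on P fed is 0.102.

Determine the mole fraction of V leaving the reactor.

Conversion of P: P consumed = 1ξ₁ = 0.654 × 380 → ξ₁ = 248.5 kmol.
Yield of R: 1ξ₂ / 380 = 0.102 → ξ₂ = 38.76 kmol.
Outlet amounts (n = n₀ + Σ ν·ξ):
  P: 380 − 1(248.5) = 131.5
  V: 0 + 1(248.5) − 1(38.76) = 209.8
  R: 0 + 1(38.76) = 38.76
Total out = 380 kmol; y_V = 209.8 / 380 = 0.552.

0.552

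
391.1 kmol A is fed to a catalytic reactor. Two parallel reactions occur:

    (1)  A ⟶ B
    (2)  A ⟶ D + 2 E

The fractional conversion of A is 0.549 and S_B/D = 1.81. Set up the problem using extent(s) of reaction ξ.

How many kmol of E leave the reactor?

153 kmol

Conversion of A: A consumed = 0.549 × 391.1 = 214.7 kmol = 1ξ₁ + 1ξ₂.
Selectivity: 1ξ₁ / (1ξ₂) = 1.81 → ξ₁ = 1.81 ξ₂.
Substitute: (1·1.81 + 1) ξ₂ = 214.7 → ξ₂ = 76.41 kmol, ξ₁ = 138.3 kmol.
Outlet amounts (n = n₀ + Σ ν·ξ):
  A: 391.1 − 1(138.3) − 1(76.41) = 176.4
  B: 0 + 1(138.3) = 138.3
  D: 0 + 1(76.41) = 76.41
  E: 0 + 2(76.41) = 152.8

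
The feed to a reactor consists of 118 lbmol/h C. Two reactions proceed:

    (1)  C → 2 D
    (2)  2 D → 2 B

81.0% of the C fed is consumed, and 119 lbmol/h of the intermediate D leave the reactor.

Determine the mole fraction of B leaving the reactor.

0.338

Conversion of C: C consumed = 1ξ₁ = 0.81 × 118 → ξ₁ = 95.58 lbmol/h.
D balance: n_D = 0 + 2ξ₁ − 2ξ₂ = 119 → ξ₂ = (2·95.58 − 119)/2 = 36.08 lbmol/h.
Outlet amounts (n = n₀ + Σ ν·ξ):
  C: 118 − 1(95.58) = 22.42
  D: 0 + 2(95.58) − 2(36.08) = 119
  B: 0 + 2(36.08) = 72.16
Total out = 213.6 lbmol/h; y_B = 72.16 / 213.6 = 0.3379.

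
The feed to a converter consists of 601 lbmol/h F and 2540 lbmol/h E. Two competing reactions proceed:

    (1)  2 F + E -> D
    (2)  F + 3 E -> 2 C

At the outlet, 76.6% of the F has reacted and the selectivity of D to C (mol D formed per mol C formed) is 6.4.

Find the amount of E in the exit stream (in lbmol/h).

Conversion of F: F consumed = 0.766 × 601 = 460.4 lbmol/h = 2ξ₁ + 1ξ₂.
Selectivity: 1ξ₁ / (2ξ₂) = 6.4 → ξ₁ = 12.8 ξ₂.
Substitute: (2·12.8 + 1) ξ₂ = 460.4 → ξ₂ = 17.31 lbmol/h, ξ₁ = 221.5 lbmol/h.
Outlet amounts (n = n₀ + Σ ν·ξ):
  F: 601 − 2(221.5) − 1(17.31) = 140.6
  E: 2540 − 1(221.5) − 3(17.31) = 2267
  D: 0 + 1(221.5) = 221.5
  C: 0 + 2(17.31) = 34.61

2270 lbmol/h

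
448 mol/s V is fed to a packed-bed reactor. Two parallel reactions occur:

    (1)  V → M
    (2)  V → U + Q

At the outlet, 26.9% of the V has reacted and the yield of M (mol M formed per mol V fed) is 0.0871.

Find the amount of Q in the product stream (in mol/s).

Yield of M: 1ξ₁ / 448 = 0.0871 → ξ₁ = 39.02 mol/s.
Conversion of V: 1ξ₁ + 1ξ₂ = 0.269 × 448 = 120.5 → ξ₂ = 81.49 mol/s.
Outlet amounts (n = n₀ + Σ ν·ξ):
  V: 448 − 1(39.02) − 1(81.49) = 327.5
  M: 0 + 1(39.02) = 39.02
  U: 0 + 1(81.49) = 81.49
  Q: 0 + 1(81.49) = 81.49

81.5 mol/s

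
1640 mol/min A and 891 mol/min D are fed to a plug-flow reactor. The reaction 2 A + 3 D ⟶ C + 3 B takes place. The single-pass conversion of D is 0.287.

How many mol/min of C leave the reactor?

D reacted = 0.287 × 891 = 255.7 mol/min; ν_D = −3, so ξ = 255.7/3 = 85.24 mol/min.
Outlet amounts (n = n₀ + ν ξ):
  A: 1640 − 2(85.24) = 1470
  D: 891 − 3(85.24) = 635.3
  C: 0 + 1(85.24) = 85.24
  B: 0 + 3(85.24) = 255.7

85.2 mol/min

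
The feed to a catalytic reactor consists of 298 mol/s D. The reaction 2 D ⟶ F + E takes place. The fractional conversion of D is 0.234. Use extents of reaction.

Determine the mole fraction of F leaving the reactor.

0.117

D reacted = 0.234 × 298 = 69.73 mol/s; ν_D = −2, so ξ = 69.73/2 = 34.87 mol/s.
Outlet amounts (n = n₀ + ν ξ):
  D: 298 − 2(34.87) = 228.3
  F: 0 + 1(34.87) = 34.87
  E: 0 + 1(34.87) = 34.87
Total out = 298 mol/s; y_F = 34.87 / 298 = 0.117.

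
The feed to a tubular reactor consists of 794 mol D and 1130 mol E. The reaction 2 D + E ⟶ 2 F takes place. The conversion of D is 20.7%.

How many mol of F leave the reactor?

164 mol

D reacted = 0.207 × 794 = 164.4 mol; ν_D = −2, so ξ = 164.4/2 = 82.18 mol.
Outlet amounts (n = n₀ + ν ξ):
  D: 794 − 2(82.18) = 629.6
  E: 1130 − 1(82.18) = 1048
  F: 0 + 2(82.18) = 164.4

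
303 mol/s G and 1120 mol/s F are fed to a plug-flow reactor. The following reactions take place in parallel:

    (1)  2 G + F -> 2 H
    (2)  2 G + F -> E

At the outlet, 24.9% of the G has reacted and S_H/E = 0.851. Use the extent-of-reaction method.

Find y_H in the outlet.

0.0166

Conversion of G: G consumed = 0.249 × 303 = 75.45 mol/s = 2ξ₁ + 2ξ₂.
Selectivity: 2ξ₁ / (1ξ₂) = 0.851 → ξ₁ = 0.4255 ξ₂.
Substitute: (2·0.4255 + 2) ξ₂ = 75.45 → ξ₂ = 26.46 mol/s, ξ₁ = 11.26 mol/s.
Outlet amounts (n = n₀ + Σ ν·ξ):
  G: 303 − 2(11.26) − 2(26.46) = 227.6
  F: 1120 − 1(11.26) − 1(26.46) = 1082
  H: 0 + 2(11.26) = 22.52
  E: 0 + 1(26.46) = 26.46
Total out = 1359 mol/s; y_H = 22.52 / 1359 = 0.01657.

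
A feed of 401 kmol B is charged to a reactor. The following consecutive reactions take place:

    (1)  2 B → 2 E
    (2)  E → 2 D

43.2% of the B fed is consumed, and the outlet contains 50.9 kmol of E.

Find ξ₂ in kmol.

ξ₂ = 122 kmol

Conversion of B: B consumed = 2ξ₁ = 0.432 × 401 → ξ₁ = 86.62 kmol.
E balance: n_E = 0 + 2ξ₁ − 1ξ₂ = 50.9 → ξ₂ = (2·86.62 − 50.9)/1 = 122.3 kmol.
Outlet amounts (n = n₀ + Σ ν·ξ):
  B: 401 − 2(86.62) = 227.8
  E: 0 + 2(86.62) − 1(122.3) = 50.9
  D: 0 + 2(122.3) = 244.7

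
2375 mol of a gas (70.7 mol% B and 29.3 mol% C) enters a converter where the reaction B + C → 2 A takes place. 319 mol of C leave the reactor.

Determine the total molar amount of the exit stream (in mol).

2380 mol

For C: n = n₀ − 1ξ → 319 = 695.9 − 1ξ, giving ξ = 376.9 mol.
Outlet amounts (n = n₀ + ν ξ):
  B: 1679 − 1(376.9) = 1302
  C: 695.9 − 1(376.9) = 319
  A: 0 + 2(376.9) = 753.8
Total out = 1302 + 319 + 753.8 = 2375 mol.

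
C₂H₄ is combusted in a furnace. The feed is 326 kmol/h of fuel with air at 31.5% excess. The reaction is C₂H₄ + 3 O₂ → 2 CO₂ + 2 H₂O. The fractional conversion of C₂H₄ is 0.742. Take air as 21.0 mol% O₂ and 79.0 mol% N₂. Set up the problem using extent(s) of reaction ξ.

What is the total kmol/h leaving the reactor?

6450 kmol/h

Stoichiometric O₂ = 3 × 326 = 978 kmol/h; O₂ fed = 978 × 1.315 = 1286 kmol/h.
N₂ fed = 1286 × 79/21 = 4838 kmol/h.
Fuel reacted = 0.742 × 326 → ξ = 241.9 kmol/h.
Outlet (n = n₀ + ν ξ):
  C₂H₄: 326 − 1(241.9) = 84.11
  O₂: 1286 − 3(241.9) = 560.4
  N₂: 4838 (inert)
  CO₂: 0 + 2(241.9) = 483.8
  H₂O: 0 + 2(241.9) = 483.8
Total out = 84.11 + 560.4 + 4838 + 483.8 + 483.8 = 6450 kmol/h.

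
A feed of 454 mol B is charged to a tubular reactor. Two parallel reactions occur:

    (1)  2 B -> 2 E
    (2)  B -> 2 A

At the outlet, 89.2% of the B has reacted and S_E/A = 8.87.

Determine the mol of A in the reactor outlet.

43.2 mol

Conversion of B: B consumed = 0.892 × 454 = 405 mol = 2ξ₁ + 1ξ₂.
Selectivity: 2ξ₁ / (2ξ₂) = 8.87 → ξ₁ = 8.87 ξ₂.
Substitute: (2·8.87 + 1) ξ₂ = 405 → ξ₂ = 21.61 mol, ξ₁ = 191.7 mol.
Outlet amounts (n = n₀ + Σ ν·ξ):
  B: 454 − 2(191.7) − 1(21.61) = 49.03
  E: 0 + 2(191.7) = 383.4
  A: 0 + 2(21.61) = 43.22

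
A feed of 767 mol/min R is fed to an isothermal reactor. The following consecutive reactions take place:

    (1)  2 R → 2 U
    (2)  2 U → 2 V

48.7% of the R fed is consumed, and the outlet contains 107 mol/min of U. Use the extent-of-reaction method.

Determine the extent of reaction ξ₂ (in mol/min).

ξ₂ = 133 mol/min

Conversion of R: R consumed = 2ξ₁ = 0.487 × 767 → ξ₁ = 186.8 mol/min.
U balance: n_U = 0 + 2ξ₁ − 2ξ₂ = 107 → ξ₂ = (2·186.8 − 107)/2 = 133.3 mol/min.
Outlet amounts (n = n₀ + Σ ν·ξ):
  R: 767 − 2(186.8) = 393.5
  U: 0 + 2(186.8) − 2(133.3) = 107
  V: 0 + 2(133.3) = 266.5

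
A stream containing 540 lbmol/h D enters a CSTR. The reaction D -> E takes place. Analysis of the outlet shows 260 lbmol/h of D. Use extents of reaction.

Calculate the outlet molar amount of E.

For D: n = n₀ − 1ξ → 260 = 540 − 1ξ, giving ξ = 280 lbmol/h.
Outlet amounts (n = n₀ + ν ξ):
  D: 540 − 1(280) = 260
  E: 0 + 1(280) = 280

280 lbmol/h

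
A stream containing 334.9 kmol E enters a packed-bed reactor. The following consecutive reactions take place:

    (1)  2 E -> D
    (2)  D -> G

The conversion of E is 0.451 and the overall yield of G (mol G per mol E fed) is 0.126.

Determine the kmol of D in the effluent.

Conversion of E: E consumed = 2ξ₁ = 0.451 × 334.9 → ξ₁ = 75.52 kmol.
Yield of G: 1ξ₂ / 334.9 = 0.126 → ξ₂ = 42.2 kmol.
Outlet amounts (n = n₀ + Σ ν·ξ):
  E: 334.9 − 2(75.52) = 183.9
  D: 0 + 1(75.52) − 1(42.2) = 33.32
  G: 0 + 1(42.2) = 42.2

33.3 kmol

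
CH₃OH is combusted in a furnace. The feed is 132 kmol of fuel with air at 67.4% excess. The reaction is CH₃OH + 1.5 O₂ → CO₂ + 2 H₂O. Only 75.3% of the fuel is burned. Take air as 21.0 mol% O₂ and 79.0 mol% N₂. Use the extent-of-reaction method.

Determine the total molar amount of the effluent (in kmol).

Stoichiometric O₂ = 1.5 × 132 = 198 kmol; O₂ fed = 198 × 1.674 = 331.5 kmol.
N₂ fed = 331.5 × 79/21 = 1247 kmol.
Fuel reacted = 0.753 × 132 → ξ = 99.4 kmol.
Outlet (n = n₀ + ν ξ):
  CH₃OH: 132 − 1(99.4) = 32.6
  O₂: 331.5 − 1.5(99.4) = 182.4
  N₂: 1247 (inert)
  CO₂: 0 + 1(99.4) = 99.4
  H₂O: 0 + 2(99.4) = 198.8
Total out = 32.6 + 182.4 + 1247 + 99.4 + 198.8 = 1760 kmol.

1760 kmol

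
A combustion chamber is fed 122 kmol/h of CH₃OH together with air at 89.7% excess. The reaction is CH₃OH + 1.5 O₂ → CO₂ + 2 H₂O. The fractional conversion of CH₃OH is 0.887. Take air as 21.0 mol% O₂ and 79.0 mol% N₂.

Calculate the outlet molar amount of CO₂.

Stoichiometric O₂ = 1.5 × 122 = 183 kmol/h; O₂ fed = 183 × 1.897 = 347.2 kmol/h.
N₂ fed = 347.2 × 79/21 = 1306 kmol/h.
Fuel reacted = 0.887 × 122 → ξ = 108.2 kmol/h.
Outlet (n = n₀ + ν ξ):
  CH₃OH: 122 − 1(108.2) = 13.79
  O₂: 347.2 − 1.5(108.2) = 184.8
  N₂: 1306 (inert)
  CO₂: 0 + 1(108.2) = 108.2
  H₂O: 0 + 2(108.2) = 216.4

108 kmol/h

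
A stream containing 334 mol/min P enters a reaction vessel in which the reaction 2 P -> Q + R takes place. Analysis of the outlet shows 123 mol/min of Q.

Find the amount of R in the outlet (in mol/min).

For Q: n = n₀ + 1ξ → 123 = 0 + 1ξ, giving ξ = 123 mol/min.
Outlet amounts (n = n₀ + ν ξ):
  P: 334 − 2(123) = 88
  Q: 0 + 1(123) = 123
  R: 0 + 1(123) = 123

123 mol/min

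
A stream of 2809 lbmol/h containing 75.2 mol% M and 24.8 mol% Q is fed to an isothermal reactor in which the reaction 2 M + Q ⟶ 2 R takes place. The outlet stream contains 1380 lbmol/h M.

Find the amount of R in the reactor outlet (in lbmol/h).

732 lbmol/h

For M: n = n₀ − 2ξ → 1380 = 2112 − 2ξ, giving ξ = 366.2 lbmol/h.
Outlet amounts (n = n₀ + ν ξ):
  M: 2112 − 2(366.2) = 1380
  Q: 696.6 − 1(366.2) = 330.4
  R: 0 + 2(366.2) = 732.4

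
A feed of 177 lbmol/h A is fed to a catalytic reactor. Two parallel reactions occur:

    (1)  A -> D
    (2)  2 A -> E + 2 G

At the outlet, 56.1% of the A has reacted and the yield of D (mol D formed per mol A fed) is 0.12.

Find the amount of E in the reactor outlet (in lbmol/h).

39 lbmol/h

Yield of D: 1ξ₁ / 177 = 0.12 → ξ₁ = 21.24 lbmol/h.
Conversion of A: 1ξ₁ + 2ξ₂ = 0.561 × 177 = 99.3 → ξ₂ = 39.03 lbmol/h.
Outlet amounts (n = n₀ + Σ ν·ξ):
  A: 177 − 1(21.24) − 2(39.03) = 77.7
  D: 0 + 1(21.24) = 21.24
  E: 0 + 1(39.03) = 39.03
  G: 0 + 2(39.03) = 78.06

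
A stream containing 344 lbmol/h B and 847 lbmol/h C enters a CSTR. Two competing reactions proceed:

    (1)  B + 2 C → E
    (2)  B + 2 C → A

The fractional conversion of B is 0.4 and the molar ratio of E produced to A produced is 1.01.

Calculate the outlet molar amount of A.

68.5 lbmol/h

Conversion of B: B consumed = 0.4 × 344 = 137.6 lbmol/h = 1ξ₁ + 1ξ₂.
Selectivity: 1ξ₁ / (1ξ₂) = 1.01 → ξ₁ = 1.01 ξ₂.
Substitute: (1·1.01 + 1) ξ₂ = 137.6 → ξ₂ = 68.46 lbmol/h, ξ₁ = 69.14 lbmol/h.
Outlet amounts (n = n₀ + Σ ν·ξ):
  B: 344 − 1(69.14) − 1(68.46) = 206.4
  C: 847 − 2(69.14) − 2(68.46) = 571.8
  E: 0 + 1(69.14) = 69.14
  A: 0 + 1(68.46) = 68.46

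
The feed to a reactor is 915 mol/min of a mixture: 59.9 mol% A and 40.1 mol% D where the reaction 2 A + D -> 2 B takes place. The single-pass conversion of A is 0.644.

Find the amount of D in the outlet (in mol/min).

190 mol/min

A reacted = 0.644 × 548.1 = 353 mol/min; ν_A = −2, so ξ = 353/2 = 176.5 mol/min.
Outlet amounts (n = n₀ + ν ξ):
  A: 548.1 − 2(176.5) = 195.1
  D: 366.9 − 1(176.5) = 190.4
  B: 0 + 2(176.5) = 353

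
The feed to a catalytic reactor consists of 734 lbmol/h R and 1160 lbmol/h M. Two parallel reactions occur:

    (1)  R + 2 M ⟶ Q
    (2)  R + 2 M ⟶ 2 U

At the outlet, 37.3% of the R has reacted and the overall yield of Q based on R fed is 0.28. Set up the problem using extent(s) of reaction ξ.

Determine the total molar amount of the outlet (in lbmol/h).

Yield of Q: 1ξ₁ / 734 = 0.28 → ξ₁ = 205.5 lbmol/h.
Conversion of R: 1ξ₁ + 1ξ₂ = 0.373 × 734 = 273.8 → ξ₂ = 68.26 lbmol/h.
Outlet amounts (n = n₀ + Σ ν·ξ):
  R: 734 − 1(205.5) − 1(68.26) = 460.2
  M: 1160 − 2(205.5) − 2(68.26) = 612.4
  Q: 0 + 1(205.5) = 205.5
  U: 0 + 2(68.26) = 136.5
Total out = 460.2 + 612.4 + 205.5 + 136.5 = 1415 lbmol/h.

1410 lbmol/h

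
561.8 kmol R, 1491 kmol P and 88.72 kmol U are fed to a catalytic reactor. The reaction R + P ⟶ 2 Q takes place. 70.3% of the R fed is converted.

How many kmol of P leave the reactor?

R reacted = 0.703 × 561.8 = 394.9 kmol; ν_R = −1, so ξ = 394.9/1 = 394.9 kmol.
Outlet amounts (n = n₀ + ν ξ):
  R: 561.8 − 1(394.9) = 166.9
  P: 1491 − 1(394.9) = 1096
  Q: 0 + 2(394.9) = 789.9
  U: 88.72 (inert)

1100 kmol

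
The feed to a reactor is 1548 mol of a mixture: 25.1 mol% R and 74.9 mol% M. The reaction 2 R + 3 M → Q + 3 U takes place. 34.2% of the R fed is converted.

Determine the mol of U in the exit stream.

199 mol

R reacted = 0.342 × 388.5 = 132.9 mol; ν_R = −2, so ξ = 132.9/2 = 66.44 mol.
Outlet amounts (n = n₀ + ν ξ):
  R: 388.5 − 2(66.44) = 255.7
  M: 1159 − 3(66.44) = 960.1
  Q: 0 + 1(66.44) = 66.44
  U: 0 + 3(66.44) = 199.3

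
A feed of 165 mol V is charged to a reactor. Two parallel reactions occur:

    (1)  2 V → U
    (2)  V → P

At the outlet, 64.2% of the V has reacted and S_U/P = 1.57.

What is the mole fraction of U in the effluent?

Conversion of V: V consumed = 0.642 × 165 = 105.9 mol = 2ξ₁ + 1ξ₂.
Selectivity: 1ξ₁ / (1ξ₂) = 1.57 → ξ₁ = 1.57 ξ₂.
Substitute: (2·1.57 + 1) ξ₂ = 105.9 → ξ₂ = 25.59 mol, ξ₁ = 40.17 mol.
Outlet amounts (n = n₀ + Σ ν·ξ):
  V: 165 − 2(40.17) − 1(25.59) = 59.07
  U: 0 + 1(40.17) = 40.17
  P: 0 + 1(25.59) = 25.59
Total out = 124.8 mol; y_U = 40.17 / 124.8 = 0.3218.

0.322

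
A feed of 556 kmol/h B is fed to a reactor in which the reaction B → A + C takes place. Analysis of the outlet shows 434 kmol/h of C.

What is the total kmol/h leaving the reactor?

For C: n = n₀ + 1ξ → 434 = 0 + 1ξ, giving ξ = 434 kmol/h.
Outlet amounts (n = n₀ + ν ξ):
  B: 556 − 1(434) = 122
  A: 0 + 1(434) = 434
  C: 0 + 1(434) = 434
Total out = 122 + 434 + 434 = 990 kmol/h.

990 kmol/h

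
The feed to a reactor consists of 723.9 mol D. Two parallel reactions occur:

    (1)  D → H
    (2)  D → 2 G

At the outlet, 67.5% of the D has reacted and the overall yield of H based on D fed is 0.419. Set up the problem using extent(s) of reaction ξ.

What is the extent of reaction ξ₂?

Yield of H: 1ξ₁ / 723.9 = 0.419 → ξ₁ = 303.3 mol.
Conversion of D: 1ξ₁ + 1ξ₂ = 0.675 × 723.9 = 488.6 → ξ₂ = 185.3 mol.
Outlet amounts (n = n₀ + Σ ν·ξ):
  D: 723.9 − 1(303.3) − 1(185.3) = 235.3
  H: 0 + 1(303.3) = 303.3
  G: 0 + 2(185.3) = 370.6

ξ₂ = 185 mol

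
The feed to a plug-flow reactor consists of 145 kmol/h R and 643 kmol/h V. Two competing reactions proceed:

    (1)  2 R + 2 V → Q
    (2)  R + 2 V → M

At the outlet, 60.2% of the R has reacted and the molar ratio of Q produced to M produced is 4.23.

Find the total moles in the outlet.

Conversion of R: R consumed = 0.602 × 145 = 87.29 kmol/h = 2ξ₁ + 1ξ₂.
Selectivity: 1ξ₁ / (1ξ₂) = 4.23 → ξ₁ = 4.23 ξ₂.
Substitute: (2·4.23 + 1) ξ₂ = 87.29 → ξ₂ = 9.227 kmol/h, ξ₁ = 39.03 kmol/h.
Outlet amounts (n = n₀ + Σ ν·ξ):
  R: 145 − 2(39.03) − 1(9.227) = 57.71
  V: 643 − 2(39.03) − 2(9.227) = 546.5
  Q: 0 + 1(39.03) = 39.03
  M: 0 + 1(9.227) = 9.227
Total out = 57.71 + 546.5 + 39.03 + 9.227 = 652.5 kmol/h.

652 kmol/h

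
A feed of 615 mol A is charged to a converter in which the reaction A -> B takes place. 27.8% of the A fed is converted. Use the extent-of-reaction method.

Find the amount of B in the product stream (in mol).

171 mol

A reacted = 0.278 × 615 = 171 mol; ν_A = −1, so ξ = 171/1 = 171 mol.
Outlet amounts (n = n₀ + ν ξ):
  A: 615 − 1(171) = 444
  B: 0 + 1(171) = 171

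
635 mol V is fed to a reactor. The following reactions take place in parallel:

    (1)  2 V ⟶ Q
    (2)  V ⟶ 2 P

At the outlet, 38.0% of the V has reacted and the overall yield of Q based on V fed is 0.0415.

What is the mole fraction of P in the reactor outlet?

Yield of Q: 1ξ₁ / 635 = 0.0415 → ξ₁ = 26.35 mol.
Conversion of V: 2ξ₁ + 1ξ₂ = 0.38 × 635 = 241.3 → ξ₂ = 188.6 mol.
Outlet amounts (n = n₀ + Σ ν·ξ):
  V: 635 − 2(26.35) − 1(188.6) = 393.7
  Q: 0 + 1(26.35) = 26.35
  P: 0 + 2(188.6) = 377.2
Total out = 797.2 mol; y_P = 377.2 / 797.2 = 0.4731.

0.473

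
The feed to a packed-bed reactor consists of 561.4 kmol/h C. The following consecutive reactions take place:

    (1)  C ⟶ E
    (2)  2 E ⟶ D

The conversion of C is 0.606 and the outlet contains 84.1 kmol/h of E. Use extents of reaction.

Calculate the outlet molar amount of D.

Conversion of C: C consumed = 1ξ₁ = 0.606 × 561.4 → ξ₁ = 340.2 kmol/h.
E balance: n_E = 0 + 1ξ₁ − 2ξ₂ = 84.1 → ξ₂ = (1·340.2 − 84.1)/2 = 128.1 kmol/h.
Outlet amounts (n = n₀ + Σ ν·ξ):
  C: 561.4 − 1(340.2) = 221.2
  E: 0 + 1(340.2) − 2(128.1) = 84.1
  D: 0 + 1(128.1) = 128.1

128 kmol/h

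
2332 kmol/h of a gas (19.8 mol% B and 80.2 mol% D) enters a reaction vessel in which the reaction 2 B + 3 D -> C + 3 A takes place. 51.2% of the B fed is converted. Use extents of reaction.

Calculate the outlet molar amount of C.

118 kmol/h

B reacted = 0.512 × 461.7 = 236.4 kmol/h; ν_B = −2, so ξ = 236.4/2 = 118.2 kmol/h.
Outlet amounts (n = n₀ + ν ξ):
  B: 461.7 − 2(118.2) = 225.3
  D: 1870 − 3(118.2) = 1516
  C: 0 + 1(118.2) = 118.2
  A: 0 + 3(118.2) = 354.6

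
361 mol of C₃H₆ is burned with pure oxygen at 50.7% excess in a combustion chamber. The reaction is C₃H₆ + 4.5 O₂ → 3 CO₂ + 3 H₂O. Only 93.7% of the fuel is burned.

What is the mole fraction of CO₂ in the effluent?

0.341

Stoichiometric O₂ = 4.5 × 361 = 1624 mol; O₂ fed = 1624 × 1.507 = 2448 mol.
Fuel reacted = 0.937 × 361 → ξ = 338.3 mol.
Outlet (n = n₀ + ν ξ):
  C₃H₆: 361 − 1(338.3) = 22.74
  O₂: 2448 − 4.5(338.3) = 926
  CO₂: 0 + 3(338.3) = 1015
  H₂O: 0 + 3(338.3) = 1015
Total out = 2978 mol; y_CO₂ = 1015 / 2978 = 0.3407.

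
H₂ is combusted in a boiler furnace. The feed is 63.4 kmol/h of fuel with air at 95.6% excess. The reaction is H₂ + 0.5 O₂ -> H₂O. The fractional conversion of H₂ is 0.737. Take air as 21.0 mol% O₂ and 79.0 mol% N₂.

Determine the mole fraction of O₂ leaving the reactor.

0.115

Stoichiometric O₂ = 0.5 × 63.4 = 31.7 kmol/h; O₂ fed = 31.7 × 1.956 = 62.01 kmol/h.
N₂ fed = 62.01 × 79/21 = 233.3 kmol/h.
Fuel reacted = 0.737 × 63.4 → ξ = 46.73 kmol/h.
Outlet (n = n₀ + ν ξ):
  H₂: 63.4 − 1(46.73) = 16.67
  O₂: 62.01 − 0.5(46.73) = 38.64
  N₂: 233.3 (inert)
  H₂O: 0 + 1(46.73) = 46.73
Total out = 335.3 kmol/h; y_O₂ = 38.64 / 335.3 = 0.1152.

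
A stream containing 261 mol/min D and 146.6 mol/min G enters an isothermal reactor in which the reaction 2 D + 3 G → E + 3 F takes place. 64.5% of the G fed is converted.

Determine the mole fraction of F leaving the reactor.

0.251

G reacted = 0.645 × 146.6 = 94.56 mol/min; ν_G = −3, so ξ = 94.56/3 = 31.52 mol/min.
Outlet amounts (n = n₀ + ν ξ):
  D: 261 − 2(31.52) = 198
  G: 146.6 − 3(31.52) = 52.04
  E: 0 + 1(31.52) = 31.52
  F: 0 + 3(31.52) = 94.56
Total out = 376.1 mol/min; y_F = 94.56 / 376.1 = 0.2514.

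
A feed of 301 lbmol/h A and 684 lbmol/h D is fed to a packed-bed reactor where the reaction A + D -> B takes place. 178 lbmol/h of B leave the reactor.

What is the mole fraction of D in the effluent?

0.627

For B: n = n₀ + 1ξ → 178 = 0 + 1ξ, giving ξ = 178 lbmol/h.
Outlet amounts (n = n₀ + ν ξ):
  A: 301 − 1(178) = 123
  D: 684 − 1(178) = 506
  B: 0 + 1(178) = 178
Total out = 807 lbmol/h; y_D = 506 / 807 = 0.627.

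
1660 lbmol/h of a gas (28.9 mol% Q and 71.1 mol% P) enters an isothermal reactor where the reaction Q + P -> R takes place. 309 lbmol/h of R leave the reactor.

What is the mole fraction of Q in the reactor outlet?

0.126

For R: n = n₀ + 1ξ → 309 = 0 + 1ξ, giving ξ = 309 lbmol/h.
Outlet amounts (n = n₀ + ν ξ):
  Q: 479.7 − 1(309) = 170.7
  P: 1180 − 1(309) = 871.3
  R: 0 + 1(309) = 309
Total out = 1351 lbmol/h; y_Q = 170.7 / 1351 = 0.1264.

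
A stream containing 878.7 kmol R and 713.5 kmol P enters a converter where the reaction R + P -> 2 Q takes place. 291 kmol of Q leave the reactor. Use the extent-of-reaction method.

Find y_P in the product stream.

0.357

For Q: n = n₀ + 2ξ → 291 = 0 + 2ξ, giving ξ = 145.5 kmol.
Outlet amounts (n = n₀ + ν ξ):
  R: 878.7 − 1(145.5) = 733.2
  P: 713.5 − 1(145.5) = 568
  Q: 0 + 2(145.5) = 291
Total out = 1592 kmol; y_P = 568 / 1592 = 0.3567.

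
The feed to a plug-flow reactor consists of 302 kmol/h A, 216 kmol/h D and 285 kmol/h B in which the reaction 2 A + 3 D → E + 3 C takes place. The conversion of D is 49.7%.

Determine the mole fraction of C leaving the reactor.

D reacted = 0.497 × 216 = 107.4 kmol/h; ν_D = −3, so ξ = 107.4/3 = 35.78 kmol/h.
Outlet amounts (n = n₀ + ν ξ):
  A: 302 − 2(35.78) = 230.4
  D: 216 − 3(35.78) = 108.6
  E: 0 + 1(35.78) = 35.78
  C: 0 + 3(35.78) = 107.4
  B: 285 (inert)
Total out = 767.2 kmol/h; y_C = 107.4 / 767.2 = 0.1399.

0.14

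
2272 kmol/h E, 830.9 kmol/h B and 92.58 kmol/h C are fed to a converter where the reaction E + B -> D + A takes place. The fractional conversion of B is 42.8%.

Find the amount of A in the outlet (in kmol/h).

356 kmol/h

B reacted = 0.428 × 830.9 = 355.6 kmol/h; ν_B = −1, so ξ = 355.6/1 = 355.6 kmol/h.
Outlet amounts (n = n₀ + ν ξ):
  E: 2272 − 1(355.6) = 1916
  B: 830.9 − 1(355.6) = 475.3
  D: 0 + 1(355.6) = 355.6
  A: 0 + 1(355.6) = 355.6
  C: 92.58 (inert)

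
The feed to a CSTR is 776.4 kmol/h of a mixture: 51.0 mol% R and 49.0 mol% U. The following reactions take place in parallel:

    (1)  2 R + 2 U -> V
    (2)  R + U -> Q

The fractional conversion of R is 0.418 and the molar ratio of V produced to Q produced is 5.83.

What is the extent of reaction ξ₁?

ξ₁ = 76.2 kmol/h

Conversion of R: R consumed = 0.418 × 396 = 165.5 kmol/h = 2ξ₁ + 1ξ₂.
Selectivity: 1ξ₁ / (1ξ₂) = 5.83 → ξ₁ = 5.83 ξ₂.
Substitute: (2·5.83 + 1) ξ₂ = 165.5 → ξ₂ = 13.07 kmol/h, ξ₁ = 76.22 kmol/h.
Outlet amounts (n = n₀ + Σ ν·ξ):
  R: 396 − 2(76.22) − 1(13.07) = 230.5
  U: 380.4 − 2(76.22) − 1(13.07) = 214.9
  V: 0 + 1(76.22) = 76.22
  Q: 0 + 1(13.07) = 13.07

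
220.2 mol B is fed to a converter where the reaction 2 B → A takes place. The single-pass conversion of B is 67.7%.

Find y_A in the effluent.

B reacted = 0.677 × 220.2 = 149.1 mol; ν_B = −2, so ξ = 149.1/2 = 74.54 mol.
Outlet amounts (n = n₀ + ν ξ):
  B: 220.2 − 2(74.54) = 71.12
  A: 0 + 1(74.54) = 74.54
Total out = 145.7 mol; y_A = 74.54 / 145.7 = 0.5117.

0.512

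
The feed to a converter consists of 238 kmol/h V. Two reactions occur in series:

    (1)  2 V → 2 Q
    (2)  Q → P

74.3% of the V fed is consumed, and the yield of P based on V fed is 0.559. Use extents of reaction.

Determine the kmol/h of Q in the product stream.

43.8 kmol/h

Conversion of V: V consumed = 2ξ₁ = 0.743 × 238 → ξ₁ = 88.42 kmol/h.
Yield of P: 1ξ₂ / 238 = 0.559 → ξ₂ = 133 kmol/h.
Outlet amounts (n = n₀ + Σ ν·ξ):
  V: 238 − 2(88.42) = 61.17
  Q: 0 + 2(88.42) − 1(133) = 43.79
  P: 0 + 1(133) = 133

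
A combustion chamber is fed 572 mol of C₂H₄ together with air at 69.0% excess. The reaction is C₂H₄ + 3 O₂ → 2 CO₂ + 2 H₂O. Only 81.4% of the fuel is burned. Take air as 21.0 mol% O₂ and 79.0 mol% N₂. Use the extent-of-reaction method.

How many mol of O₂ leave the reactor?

1500 mol

Stoichiometric O₂ = 3 × 572 = 1716 mol; O₂ fed = 1716 × 1.690 = 2900 mol.
N₂ fed = 2900 × 79/21 = 10910 mol.
Fuel reacted = 0.814 × 572 → ξ = 465.6 mol.
Outlet (n = n₀ + ν ξ):
  C₂H₄: 572 − 1(465.6) = 106.4
  O₂: 2900 − 3(465.6) = 1503
  N₂: 10910 (inert)
  CO₂: 0 + 2(465.6) = 931.2
  H₂O: 0 + 2(465.6) = 931.2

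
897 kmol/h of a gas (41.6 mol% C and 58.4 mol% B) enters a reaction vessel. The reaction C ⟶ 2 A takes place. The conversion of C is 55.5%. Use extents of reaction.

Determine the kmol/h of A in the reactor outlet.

C reacted = 0.555 × 373.2 = 207.1 kmol/h; ν_C = −1, so ξ = 207.1/1 = 207.1 kmol/h.
Outlet amounts (n = n₀ + ν ξ):
  C: 373.2 − 1(207.1) = 166.1
  A: 0 + 2(207.1) = 414.2
  B: 523.8 (inert)

414 kmol/h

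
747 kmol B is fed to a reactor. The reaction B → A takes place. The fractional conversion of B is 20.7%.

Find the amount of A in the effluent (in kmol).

B reacted = 0.207 × 747 = 154.6 kmol; ν_B = −1, so ξ = 154.6/1 = 154.6 kmol.
Outlet amounts (n = n₀ + ν ξ):
  B: 747 − 1(154.6) = 592.4
  A: 0 + 1(154.6) = 154.6

155 kmol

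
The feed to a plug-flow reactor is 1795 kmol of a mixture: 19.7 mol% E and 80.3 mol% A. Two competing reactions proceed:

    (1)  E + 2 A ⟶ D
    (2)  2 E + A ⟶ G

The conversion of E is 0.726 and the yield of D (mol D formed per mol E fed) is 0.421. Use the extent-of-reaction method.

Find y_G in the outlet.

Yield of D: 1ξ₁ / 353.6 = 0.421 → ξ₁ = 148.9 kmol.
Conversion of E: 1ξ₁ + 2ξ₂ = 0.726 × 353.6 = 256.7 → ξ₂ = 53.93 kmol.
Outlet amounts (n = n₀ + Σ ν·ξ):
  E: 353.6 − 1(148.9) − 2(53.93) = 96.89
  A: 1441 − 2(148.9) − 1(53.93) = 1090
  D: 0 + 1(148.9) = 148.9
  G: 0 + 1(53.93) = 53.93
Total out = 1389 kmol; y_G = 53.93 / 1389 = 0.03881.

0.0388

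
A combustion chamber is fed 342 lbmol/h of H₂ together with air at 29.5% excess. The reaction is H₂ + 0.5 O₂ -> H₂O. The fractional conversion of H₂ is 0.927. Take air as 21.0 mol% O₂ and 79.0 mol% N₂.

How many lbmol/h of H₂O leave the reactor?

317 lbmol/h

Stoichiometric O₂ = 0.5 × 342 = 171 lbmol/h; O₂ fed = 171 × 1.295 = 221.4 lbmol/h.
N₂ fed = 221.4 × 79/21 = 833.1 lbmol/h.
Fuel reacted = 0.927 × 342 → ξ = 317 lbmol/h.
Outlet (n = n₀ + ν ξ):
  H₂: 342 − 1(317) = 24.97
  O₂: 221.4 − 0.5(317) = 62.93
  N₂: 833.1 (inert)
  H₂O: 0 + 1(317) = 317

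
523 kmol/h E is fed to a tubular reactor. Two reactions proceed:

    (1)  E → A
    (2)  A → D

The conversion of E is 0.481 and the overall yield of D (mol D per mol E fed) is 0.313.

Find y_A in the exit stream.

Conversion of E: E consumed = 1ξ₁ = 0.481 × 523 → ξ₁ = 251.6 kmol/h.
Yield of D: 1ξ₂ / 523 = 0.313 → ξ₂ = 163.7 kmol/h.
Outlet amounts (n = n₀ + Σ ν·ξ):
  E: 523 − 1(251.6) = 271.4
  A: 0 + 1(251.6) − 1(163.7) = 87.86
  D: 0 + 1(163.7) = 163.7
Total out = 523 kmol/h; y_A = 87.86 / 523 = 0.168.

0.168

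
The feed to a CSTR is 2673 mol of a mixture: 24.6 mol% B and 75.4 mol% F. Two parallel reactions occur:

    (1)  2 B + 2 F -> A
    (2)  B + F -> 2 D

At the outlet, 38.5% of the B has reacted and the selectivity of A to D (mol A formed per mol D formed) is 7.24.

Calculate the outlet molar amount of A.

122 mol

Conversion of B: B consumed = 0.385 × 657.6 = 253.2 mol = 2ξ₁ + 1ξ₂.
Selectivity: 1ξ₁ / (2ξ₂) = 7.24 → ξ₁ = 14.48 ξ₂.
Substitute: (2·14.48 + 1) ξ₂ = 253.2 → ξ₂ = 8.45 mol, ξ₁ = 122.4 mol.
Outlet amounts (n = n₀ + Σ ν·ξ):
  B: 657.6 − 2(122.4) − 1(8.45) = 404.4
  F: 2015 − 2(122.4) − 1(8.45) = 1762
  A: 0 + 1(122.4) = 122.4
  D: 0 + 2(8.45) = 16.9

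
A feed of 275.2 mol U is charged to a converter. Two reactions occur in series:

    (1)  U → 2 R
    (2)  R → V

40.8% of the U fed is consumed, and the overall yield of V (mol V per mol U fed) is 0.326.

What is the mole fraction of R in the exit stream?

Conversion of U: U consumed = 1ξ₁ = 0.408 × 275.2 → ξ₁ = 112.3 mol.
Yield of V: 1ξ₂ / 275.2 = 0.326 → ξ₂ = 89.72 mol.
Outlet amounts (n = n₀ + Σ ν·ξ):
  U: 275.2 − 1(112.3) = 162.9
  R: 0 + 2(112.3) − 1(89.72) = 134.8
  V: 0 + 1(89.72) = 89.72
Total out = 387.5 mol; y_R = 134.8 / 387.5 = 0.348.

0.348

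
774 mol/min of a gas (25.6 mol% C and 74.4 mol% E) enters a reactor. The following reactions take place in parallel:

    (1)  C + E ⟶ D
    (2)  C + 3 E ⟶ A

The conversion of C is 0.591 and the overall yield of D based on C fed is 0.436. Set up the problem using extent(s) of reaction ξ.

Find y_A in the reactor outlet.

Yield of D: 1ξ₁ / 198.1 = 0.436 → ξ₁ = 86.39 mol/min.
Conversion of C: 1ξ₁ + 1ξ₂ = 0.591 × 198.1 = 117.1 → ξ₂ = 30.71 mol/min.
Outlet amounts (n = n₀ + Σ ν·ξ):
  C: 198.1 − 1(86.39) − 1(30.71) = 81.04
  E: 575.9 − 1(86.39) − 3(30.71) = 397.3
  D: 0 + 1(86.39) = 86.39
  A: 0 + 1(30.71) = 30.71
Total out = 595.5 mol/min; y_A = 30.71 / 595.5 = 0.05158.

0.0516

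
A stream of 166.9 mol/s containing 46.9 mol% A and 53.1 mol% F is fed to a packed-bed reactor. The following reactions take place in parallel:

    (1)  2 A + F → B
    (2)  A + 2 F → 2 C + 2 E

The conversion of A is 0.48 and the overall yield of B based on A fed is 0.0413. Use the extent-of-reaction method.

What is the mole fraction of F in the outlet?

0.121

Yield of B: 1ξ₁ / 78.28 = 0.0413 → ξ₁ = 3.233 mol/s.
Conversion of A: 2ξ₁ + 1ξ₂ = 0.48 × 78.28 = 37.57 → ξ₂ = 31.11 mol/s.
Outlet amounts (n = n₀ + Σ ν·ξ):
  A: 78.28 − 2(3.233) − 1(31.11) = 40.7
  F: 88.62 − 1(3.233) − 2(31.11) = 23.18
  B: 0 + 1(3.233) = 3.233
  C: 0 + 2(31.11) = 62.21
  E: 0 + 2(31.11) = 62.21
Total out = 191.5 mol/s; y_F = 23.18 / 191.5 = 0.121.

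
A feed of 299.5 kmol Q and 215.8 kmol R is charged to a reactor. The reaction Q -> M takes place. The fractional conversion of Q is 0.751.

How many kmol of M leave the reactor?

Q reacted = 0.751 × 299.5 = 224.9 kmol; ν_Q = −1, so ξ = 224.9/1 = 224.9 kmol.
Outlet amounts (n = n₀ + ν ξ):
  Q: 299.5 − 1(224.9) = 74.58
  M: 0 + 1(224.9) = 224.9
  R: 215.8 (inert)

225 kmol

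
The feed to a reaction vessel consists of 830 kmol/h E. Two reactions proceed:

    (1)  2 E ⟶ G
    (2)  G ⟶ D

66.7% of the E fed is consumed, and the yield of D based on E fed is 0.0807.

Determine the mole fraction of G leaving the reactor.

Conversion of E: E consumed = 2ξ₁ = 0.667 × 830 → ξ₁ = 276.8 kmol/h.
Yield of D: 1ξ₂ / 830 = 0.0807 → ξ₂ = 66.98 kmol/h.
Outlet amounts (n = n₀ + Σ ν·ξ):
  E: 830 − 2(276.8) = 276.4
  G: 0 + 1(276.8) − 1(66.98) = 209.8
  D: 0 + 1(66.98) = 66.98
Total out = 553.2 kmol/h; y_G = 209.8 / 553.2 = 0.3793.

0.379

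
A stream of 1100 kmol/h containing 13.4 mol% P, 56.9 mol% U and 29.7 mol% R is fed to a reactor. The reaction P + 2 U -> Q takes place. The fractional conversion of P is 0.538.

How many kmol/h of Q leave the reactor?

P reacted = 0.538 × 147.4 = 79.3 kmol/h; ν_P = −1, so ξ = 79.3/1 = 79.3 kmol/h.
Outlet amounts (n = n₀ + ν ξ):
  P: 147.4 − 1(79.3) = 68.1
  U: 625.9 − 2(79.3) = 467.3
  Q: 0 + 1(79.3) = 79.3
  R: 326.7 (inert)

79.3 kmol/h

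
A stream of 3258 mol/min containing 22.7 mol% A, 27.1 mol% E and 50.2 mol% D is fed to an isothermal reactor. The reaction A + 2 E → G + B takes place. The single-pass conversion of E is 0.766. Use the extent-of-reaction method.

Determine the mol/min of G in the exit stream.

338 mol/min

E reacted = 0.766 × 882.9 = 676.3 mol/min; ν_E = −2, so ξ = 676.3/2 = 338.2 mol/min.
Outlet amounts (n = n₀ + ν ξ):
  A: 739.6 − 1(338.2) = 401.4
  E: 882.9 − 2(338.2) = 206.6
  G: 0 + 1(338.2) = 338.2
  B: 0 + 1(338.2) = 338.2
  D: 1636 (inert)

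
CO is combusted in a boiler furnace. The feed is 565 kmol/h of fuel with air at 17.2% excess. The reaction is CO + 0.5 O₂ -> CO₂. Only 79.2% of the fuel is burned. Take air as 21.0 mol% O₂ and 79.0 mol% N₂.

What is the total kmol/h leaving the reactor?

1920 kmol/h

Stoichiometric O₂ = 0.5 × 565 = 282.5 kmol/h; O₂ fed = 282.5 × 1.172 = 331.1 kmol/h.
N₂ fed = 331.1 × 79/21 = 1246 kmol/h.
Fuel reacted = 0.792 × 565 → ξ = 447.5 kmol/h.
Outlet (n = n₀ + ν ξ):
  CO: 565 − 1(447.5) = 117.5
  O₂: 331.1 − 0.5(447.5) = 107.3
  N₂: 1246 (inert)
  CO₂: 0 + 1(447.5) = 447.5
Total out = 117.5 + 107.3 + 1246 + 447.5 = 1918 kmol/h.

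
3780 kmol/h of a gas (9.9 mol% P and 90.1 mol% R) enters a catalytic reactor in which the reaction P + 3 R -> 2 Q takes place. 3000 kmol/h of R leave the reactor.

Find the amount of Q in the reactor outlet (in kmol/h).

271 kmol/h

For R: n = n₀ − 3ξ → 3000 = 3406 − 3ξ, giving ξ = 135.3 kmol/h.
Outlet amounts (n = n₀ + ν ξ):
  P: 374.2 − 1(135.3) = 239
  R: 3406 − 3(135.3) = 3000
  Q: 0 + 2(135.3) = 270.5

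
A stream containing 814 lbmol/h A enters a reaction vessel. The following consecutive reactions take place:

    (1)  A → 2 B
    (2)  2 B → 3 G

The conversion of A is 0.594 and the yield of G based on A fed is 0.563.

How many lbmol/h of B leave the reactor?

Conversion of A: A consumed = 1ξ₁ = 0.594 × 814 → ξ₁ = 483.5 lbmol/h.
Yield of G: 3ξ₂ / 814 = 0.563 → ξ₂ = 152.8 lbmol/h.
Outlet amounts (n = n₀ + Σ ν·ξ):
  A: 814 − 1(483.5) = 330.5
  B: 0 + 2(483.5) − 2(152.8) = 661.5
  G: 0 + 3(152.8) = 458.3

662 lbmol/h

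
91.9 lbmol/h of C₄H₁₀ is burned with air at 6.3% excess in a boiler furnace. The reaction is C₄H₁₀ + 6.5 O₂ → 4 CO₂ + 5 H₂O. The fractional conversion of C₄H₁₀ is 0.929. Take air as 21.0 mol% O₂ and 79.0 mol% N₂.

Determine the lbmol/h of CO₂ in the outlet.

Stoichiometric O₂ = 6.5 × 91.9 = 597.4 lbmol/h; O₂ fed = 597.4 × 1.063 = 635 lbmol/h.
N₂ fed = 635 × 79/21 = 2389 lbmol/h.
Fuel reacted = 0.929 × 91.9 → ξ = 85.38 lbmol/h.
Outlet (n = n₀ + ν ξ):
  C₄H₁₀: 91.9 − 1(85.38) = 6.525
  O₂: 635 − 6.5(85.38) = 80.04
  N₂: 2389 (inert)
  CO₂: 0 + 4(85.38) = 341.5
  H₂O: 0 + 5(85.38) = 426.9

342 lbmol/h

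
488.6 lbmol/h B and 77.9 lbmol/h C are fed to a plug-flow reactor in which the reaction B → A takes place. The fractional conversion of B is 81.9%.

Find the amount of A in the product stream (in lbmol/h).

B reacted = 0.819 × 488.6 = 400.2 lbmol/h; ν_B = −1, so ξ = 400.2/1 = 400.2 lbmol/h.
Outlet amounts (n = n₀ + ν ξ):
  B: 488.6 − 1(400.2) = 88.44
  A: 0 + 1(400.2) = 400.2
  C: 77.9 (inert)

400 lbmol/h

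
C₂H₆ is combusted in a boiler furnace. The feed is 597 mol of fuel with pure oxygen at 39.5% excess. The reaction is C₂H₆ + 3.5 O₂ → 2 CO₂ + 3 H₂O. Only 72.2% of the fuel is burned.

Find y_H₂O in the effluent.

Stoichiometric O₂ = 3.5 × 597 = 2090 mol; O₂ fed = 2090 × 1.395 = 2915 mol.
Fuel reacted = 0.722 × 597 → ξ = 431 mol.
Outlet (n = n₀ + ν ξ):
  C₂H₆: 597 − 1(431) = 166
  O₂: 2915 − 3.5(431) = 1406
  CO₂: 0 + 2(431) = 862.1
  H₂O: 0 + 3(431) = 1293
Total out = 3727 mol; y_H₂O = 1293 / 3727 = 0.3469.

0.347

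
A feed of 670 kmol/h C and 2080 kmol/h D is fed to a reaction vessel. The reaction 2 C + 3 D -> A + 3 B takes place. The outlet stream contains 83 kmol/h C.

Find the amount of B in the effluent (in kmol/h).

880 kmol/h

For C: n = n₀ − 2ξ → 83 = 670 − 2ξ, giving ξ = 293.5 kmol/h.
Outlet amounts (n = n₀ + ν ξ):
  C: 670 − 2(293.5) = 83
  D: 2080 − 3(293.5) = 1200
  A: 0 + 1(293.5) = 293.5
  B: 0 + 3(293.5) = 880.5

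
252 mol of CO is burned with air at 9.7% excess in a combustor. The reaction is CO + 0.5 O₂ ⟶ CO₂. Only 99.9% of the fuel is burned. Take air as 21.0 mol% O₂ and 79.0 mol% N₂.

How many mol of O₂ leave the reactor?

12.3 mol

Stoichiometric O₂ = 0.5 × 252 = 126 mol; O₂ fed = 126 × 1.097 = 138.2 mol.
N₂ fed = 138.2 × 79/21 = 520 mol.
Fuel reacted = 0.999 × 252 → ξ = 251.7 mol.
Outlet (n = n₀ + ν ξ):
  CO: 252 − 1(251.7) = 0.252
  O₂: 138.2 − 0.5(251.7) = 12.35
  N₂: 520 (inert)
  CO₂: 0 + 1(251.7) = 251.7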